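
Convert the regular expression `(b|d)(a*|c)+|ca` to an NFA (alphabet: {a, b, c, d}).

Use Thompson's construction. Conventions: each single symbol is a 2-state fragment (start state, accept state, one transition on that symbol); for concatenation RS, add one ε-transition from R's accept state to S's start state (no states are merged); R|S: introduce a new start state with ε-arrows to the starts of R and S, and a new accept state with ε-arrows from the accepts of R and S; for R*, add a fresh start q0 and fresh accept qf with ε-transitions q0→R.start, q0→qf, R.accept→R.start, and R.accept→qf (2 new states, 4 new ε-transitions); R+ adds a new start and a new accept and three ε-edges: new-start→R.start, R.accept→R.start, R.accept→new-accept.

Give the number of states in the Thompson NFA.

22

Per subexpression:
Each of the 6 symbol leaves contributes a 2-state fragment.
  b|d — 6 states
  a* — 4 states
  a*|c — 8 states
  (a*|c)+ — 10 states
  (b|d)(a*|c)+ — 16 states
  ca — 4 states
  (b|d)(a*|c)+|ca — 22 states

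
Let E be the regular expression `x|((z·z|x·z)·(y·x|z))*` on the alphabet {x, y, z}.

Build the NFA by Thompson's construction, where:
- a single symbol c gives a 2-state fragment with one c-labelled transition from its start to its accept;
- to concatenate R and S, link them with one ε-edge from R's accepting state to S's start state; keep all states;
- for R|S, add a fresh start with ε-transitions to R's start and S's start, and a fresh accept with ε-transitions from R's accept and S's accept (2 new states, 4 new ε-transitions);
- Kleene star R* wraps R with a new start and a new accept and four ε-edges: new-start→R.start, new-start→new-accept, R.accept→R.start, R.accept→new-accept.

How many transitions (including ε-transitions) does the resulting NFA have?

28

Per subexpression:
Each of the 8 symbol leaves contributes 1 transition (1 symbol, 0 ε).
  z·z → 3 transitions (2 symbol, 1 ε)
  x·z → 3 transitions (2 symbol, 1 ε)
  z·z|x·z → 10 transitions (4 symbol, 6 ε)
  y·x → 3 transitions (2 symbol, 1 ε)
  y·x|z → 8 transitions (3 symbol, 5 ε)
  (z·z|x·z)·(y·x|z) → 19 transitions (7 symbol, 12 ε)
  ((z·z|x·z)·(y·x|z))* → 23 transitions (7 symbol, 16 ε)
  x|((z·z|x·z)·(y·x|z))* → 28 transitions (8 symbol, 20 ε)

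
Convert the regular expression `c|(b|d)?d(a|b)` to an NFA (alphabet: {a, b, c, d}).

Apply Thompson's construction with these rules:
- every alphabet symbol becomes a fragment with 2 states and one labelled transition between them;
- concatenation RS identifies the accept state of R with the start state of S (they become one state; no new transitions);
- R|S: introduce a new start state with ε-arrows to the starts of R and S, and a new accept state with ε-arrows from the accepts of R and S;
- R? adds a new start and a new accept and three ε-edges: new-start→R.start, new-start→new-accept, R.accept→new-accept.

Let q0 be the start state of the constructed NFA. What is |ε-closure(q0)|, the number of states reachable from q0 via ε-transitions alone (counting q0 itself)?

7

Let C(F) = |ε-closure(F.start)| within fragment F, and note whether F accepts ε. Symbol fragments have C = 1 and do not accept ε. Then:
  b|d : new start ε-reaches every alternative's start; none of them accept ε, so the new accept is not reached: C = 1 + 1 + 1 = 3
  (b|d)? : C = 1 (new start) + 3 (body) + 1 (new accept, via ε) = 5
  a|b : C = 1 + 1 + 1 = 3 (the new accept is not ε-reachable since no branch accepts ε)
  (b|d)?d(a|b) : the left operand accepts ε, so the closure extends into the next operand (the shared merged state is already counted); C = 5 + (1−1) = 5
  c|(b|d)?d(a|b) : new start ε-reaches every alternative's start; none of them accept ε, so the new accept is not reached: C = 1 + 1 + 5 = 7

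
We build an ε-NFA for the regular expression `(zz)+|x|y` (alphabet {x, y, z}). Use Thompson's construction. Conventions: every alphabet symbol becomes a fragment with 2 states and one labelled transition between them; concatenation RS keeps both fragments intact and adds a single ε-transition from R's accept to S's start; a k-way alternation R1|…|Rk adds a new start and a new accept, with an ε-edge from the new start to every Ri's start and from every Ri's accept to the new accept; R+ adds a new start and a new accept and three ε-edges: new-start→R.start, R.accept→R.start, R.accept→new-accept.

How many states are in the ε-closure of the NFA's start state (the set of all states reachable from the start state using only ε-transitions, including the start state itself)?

5

Work bottom-up. For each fragment F, track |ε-closure(F.start)| and whether F's accept lies in that closure (i.e. whether F accepts ε). A single-symbol fragment has closure size 1 and does not accept ε.
  zz — |ε-closure| equals the left operand's closure size = 1 (its accept is not ε-reachable, so the closure stops there)
  (zz)+ — |ε-closure| = 1 + 1 = 2 (the body doesn't accept ε, so the new accept is not reached)
  (zz)+|x|y — new start ε-reaches every alternative's start; none of them accept ε, so the new accept is not reached: |ε-closure| = 1 + 2 + 1 + 1 = 5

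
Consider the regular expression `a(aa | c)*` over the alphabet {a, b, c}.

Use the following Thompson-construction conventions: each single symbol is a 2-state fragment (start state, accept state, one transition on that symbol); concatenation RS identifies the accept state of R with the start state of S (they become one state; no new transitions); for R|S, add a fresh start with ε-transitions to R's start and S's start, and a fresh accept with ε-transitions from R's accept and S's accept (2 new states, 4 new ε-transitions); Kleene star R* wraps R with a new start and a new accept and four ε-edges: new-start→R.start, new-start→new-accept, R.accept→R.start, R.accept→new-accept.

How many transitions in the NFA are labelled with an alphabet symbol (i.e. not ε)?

4

Per subexpression:
Each of the 4 symbol leaves contributes exactly 1 symbol transition.
  aa = 2 symbol transitions
  aa | c = 3 symbol transitions
  (aa | c)* = 3 symbol transitions
  a(aa | c)* = 4 symbol transitions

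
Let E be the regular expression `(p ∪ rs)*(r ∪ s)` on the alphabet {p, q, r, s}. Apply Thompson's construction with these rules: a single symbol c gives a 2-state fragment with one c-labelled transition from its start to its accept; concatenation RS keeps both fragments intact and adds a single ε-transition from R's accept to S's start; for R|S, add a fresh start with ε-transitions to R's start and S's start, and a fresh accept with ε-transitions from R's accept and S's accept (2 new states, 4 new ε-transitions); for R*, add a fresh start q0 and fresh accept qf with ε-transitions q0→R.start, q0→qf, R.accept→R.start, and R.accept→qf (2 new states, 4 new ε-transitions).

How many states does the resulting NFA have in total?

Recursing over subexpressions:
Each of the 5 symbol leaves contributes a 2-state fragment.
  rs = 4 states
  p ∪ rs = 8 states
  (p ∪ rs)* = 10 states
  r ∪ s = 6 states
  (p ∪ rs)*(r ∪ s) = 16 states

16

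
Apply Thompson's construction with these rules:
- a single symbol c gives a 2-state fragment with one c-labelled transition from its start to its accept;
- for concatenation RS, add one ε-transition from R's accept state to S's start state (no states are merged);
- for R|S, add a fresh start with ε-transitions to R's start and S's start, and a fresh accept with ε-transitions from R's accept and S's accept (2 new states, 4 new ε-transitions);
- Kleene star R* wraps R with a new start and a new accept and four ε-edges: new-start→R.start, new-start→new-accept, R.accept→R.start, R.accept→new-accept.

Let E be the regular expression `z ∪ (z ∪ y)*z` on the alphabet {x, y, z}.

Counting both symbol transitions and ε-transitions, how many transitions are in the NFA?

Per subexpression:
Each of the 4 symbol leaves contributes 1 transition (1 symbol, 0 ε).
  z ∪ y — 6 transitions (2 symbol, 4 ε)
  (z ∪ y)* — 10 transitions (2 symbol, 8 ε)
  (z ∪ y)*z — 12 transitions (3 symbol, 9 ε)
  z ∪ (z ∪ y)*z — 17 transitions (4 symbol, 13 ε)

17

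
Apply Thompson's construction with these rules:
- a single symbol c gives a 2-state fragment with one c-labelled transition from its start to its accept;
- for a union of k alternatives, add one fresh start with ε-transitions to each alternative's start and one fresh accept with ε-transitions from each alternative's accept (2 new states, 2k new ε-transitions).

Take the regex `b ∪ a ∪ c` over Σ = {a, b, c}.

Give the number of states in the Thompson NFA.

8

By structural recursion:
Each of the 3 symbol leaves contributes a 2-state fragment.
  b ∪ a ∪ c — 8 states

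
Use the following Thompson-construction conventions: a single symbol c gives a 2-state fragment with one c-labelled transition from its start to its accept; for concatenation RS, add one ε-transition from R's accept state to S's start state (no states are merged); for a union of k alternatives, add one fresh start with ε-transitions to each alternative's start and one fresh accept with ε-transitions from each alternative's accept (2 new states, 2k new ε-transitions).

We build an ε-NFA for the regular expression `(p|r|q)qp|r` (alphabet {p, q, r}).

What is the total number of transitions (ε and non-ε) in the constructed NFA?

18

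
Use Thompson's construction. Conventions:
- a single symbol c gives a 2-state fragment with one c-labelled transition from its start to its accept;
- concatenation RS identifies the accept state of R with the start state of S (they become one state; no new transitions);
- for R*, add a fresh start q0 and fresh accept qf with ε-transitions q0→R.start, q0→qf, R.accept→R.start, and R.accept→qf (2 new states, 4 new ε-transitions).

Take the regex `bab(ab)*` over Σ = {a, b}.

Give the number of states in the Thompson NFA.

By structural recursion:
Each of the 5 symbol leaves contributes a 2-state fragment.
  ab : 3 states
  (ab)* : 5 states
  bab(ab)* : 8 states

8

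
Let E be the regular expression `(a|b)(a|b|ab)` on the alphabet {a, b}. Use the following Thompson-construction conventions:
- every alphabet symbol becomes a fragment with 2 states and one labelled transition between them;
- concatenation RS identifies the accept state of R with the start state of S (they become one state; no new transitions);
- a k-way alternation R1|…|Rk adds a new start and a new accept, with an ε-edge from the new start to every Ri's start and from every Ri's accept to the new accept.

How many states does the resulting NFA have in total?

14

Recursing over subexpressions:
Each of the 6 symbol leaves contributes a 2-state fragment.
  a|b : 6 states
  ab : 3 states
  a|b|ab : 9 states
  (a|b)(a|b|ab) : 14 states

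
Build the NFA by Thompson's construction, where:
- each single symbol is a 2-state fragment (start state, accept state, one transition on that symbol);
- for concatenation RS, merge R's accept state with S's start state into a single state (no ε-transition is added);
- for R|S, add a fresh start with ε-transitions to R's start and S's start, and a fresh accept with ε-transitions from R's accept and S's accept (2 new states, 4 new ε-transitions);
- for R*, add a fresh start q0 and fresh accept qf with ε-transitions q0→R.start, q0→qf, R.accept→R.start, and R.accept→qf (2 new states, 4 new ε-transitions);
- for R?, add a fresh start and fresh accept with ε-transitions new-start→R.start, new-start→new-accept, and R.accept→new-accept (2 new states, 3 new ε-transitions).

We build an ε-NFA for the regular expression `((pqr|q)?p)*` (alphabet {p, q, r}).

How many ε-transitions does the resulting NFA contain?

Building bottom-up:
Each of the 5 symbol leaves contributes 0 ε-transitions.
  pqr → 0 ε-transitions
  pqr|q → 4 ε-transitions
  (pqr|q)? → 7 ε-transitions
  (pqr|q)?p → 7 ε-transitions
  ((pqr|q)?p)* → 11 ε-transitions

11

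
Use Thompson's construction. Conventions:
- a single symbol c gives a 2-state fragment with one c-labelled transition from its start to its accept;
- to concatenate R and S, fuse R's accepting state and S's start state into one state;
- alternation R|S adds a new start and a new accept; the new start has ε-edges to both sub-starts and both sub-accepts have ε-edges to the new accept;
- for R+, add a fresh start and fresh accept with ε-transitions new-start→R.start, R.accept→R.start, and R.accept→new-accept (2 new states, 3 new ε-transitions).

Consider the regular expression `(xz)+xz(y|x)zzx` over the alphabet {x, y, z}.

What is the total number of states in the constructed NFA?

15

Per subexpression:
Each of the 9 symbol leaves contributes a 2-state fragment.
  xz : 3 states
  (xz)+ : 5 states
  y|x : 6 states
  (xz)+xz(y|x)zzx : 15 states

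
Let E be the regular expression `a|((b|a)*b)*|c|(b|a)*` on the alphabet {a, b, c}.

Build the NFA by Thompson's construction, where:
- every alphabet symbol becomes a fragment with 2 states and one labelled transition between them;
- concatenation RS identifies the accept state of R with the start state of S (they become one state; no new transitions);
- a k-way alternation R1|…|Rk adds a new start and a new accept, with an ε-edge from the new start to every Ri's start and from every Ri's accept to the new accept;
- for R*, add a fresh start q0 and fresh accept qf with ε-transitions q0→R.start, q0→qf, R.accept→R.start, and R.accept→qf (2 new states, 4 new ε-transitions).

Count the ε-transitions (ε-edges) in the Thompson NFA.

28

Per subexpression:
Each of the 7 symbol leaves contributes 0 ε-transitions.
  b|a : 4 ε-transitions
  (b|a)* : 8 ε-transitions
  (b|a)*b : 8 ε-transitions
  ((b|a)*b)* : 12 ε-transitions
  b|a : 4 ε-transitions
  (b|a)* : 8 ε-transitions
  a|((b|a)*b)*|c|(b|a)* : 28 ε-transitions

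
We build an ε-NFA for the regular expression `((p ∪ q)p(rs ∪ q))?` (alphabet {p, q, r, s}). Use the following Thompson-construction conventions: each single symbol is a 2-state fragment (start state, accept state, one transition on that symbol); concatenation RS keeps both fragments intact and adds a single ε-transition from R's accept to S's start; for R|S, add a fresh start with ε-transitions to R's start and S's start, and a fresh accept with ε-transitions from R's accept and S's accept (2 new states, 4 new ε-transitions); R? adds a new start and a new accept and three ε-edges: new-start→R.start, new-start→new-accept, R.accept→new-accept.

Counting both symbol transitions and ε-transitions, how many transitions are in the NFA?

20

Bottom-up over the parse tree:
Each of the 6 symbol leaves contributes 1 transition (1 symbol, 0 ε).
  p ∪ q → 6 transitions (2 symbol, 4 ε)
  rs → 3 transitions (2 symbol, 1 ε)
  rs ∪ q → 8 transitions (3 symbol, 5 ε)
  (p ∪ q)p(rs ∪ q) → 17 transitions (6 symbol, 11 ε)
  ((p ∪ q)p(rs ∪ q))? → 20 transitions (6 symbol, 14 ε)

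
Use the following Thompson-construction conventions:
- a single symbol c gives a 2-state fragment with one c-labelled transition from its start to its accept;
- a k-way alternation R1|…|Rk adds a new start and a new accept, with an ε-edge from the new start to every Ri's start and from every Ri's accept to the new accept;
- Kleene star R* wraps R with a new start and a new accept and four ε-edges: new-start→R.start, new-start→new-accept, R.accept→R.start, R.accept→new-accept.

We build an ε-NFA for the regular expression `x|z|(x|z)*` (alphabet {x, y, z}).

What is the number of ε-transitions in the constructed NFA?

14

By structural recursion:
Each of the 4 symbol leaves contributes 0 ε-transitions.
  x|z — 4 ε-transitions
  (x|z)* — 8 ε-transitions
  x|z|(x|z)* — 14 ε-transitions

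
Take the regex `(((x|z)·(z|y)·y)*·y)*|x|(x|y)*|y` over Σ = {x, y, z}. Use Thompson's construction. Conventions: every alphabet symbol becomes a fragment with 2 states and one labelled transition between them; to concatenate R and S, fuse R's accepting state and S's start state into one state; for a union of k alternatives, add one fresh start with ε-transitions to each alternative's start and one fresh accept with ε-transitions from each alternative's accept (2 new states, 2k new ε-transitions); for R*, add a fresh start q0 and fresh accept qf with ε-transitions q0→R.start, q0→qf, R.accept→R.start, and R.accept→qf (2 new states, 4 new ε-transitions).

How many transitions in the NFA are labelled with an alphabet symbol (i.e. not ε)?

10

Bottom-up over the parse tree:
Each of the 10 symbol leaves contributes exactly 1 symbol transition.
  x|z → 2 symbol transitions
  z|y → 2 symbol transitions
  (x|z)·(z|y)·y → 5 symbol transitions
  ((x|z)·(z|y)·y)* → 5 symbol transitions
  ((x|z)·(z|y)·y)*·y → 6 symbol transitions
  (((x|z)·(z|y)·y)*·y)* → 6 symbol transitions
  x|y → 2 symbol transitions
  (x|y)* → 2 symbol transitions
  (((x|z)·(z|y)·y)*·y)*|x|(x|y)*|y → 10 symbol transitions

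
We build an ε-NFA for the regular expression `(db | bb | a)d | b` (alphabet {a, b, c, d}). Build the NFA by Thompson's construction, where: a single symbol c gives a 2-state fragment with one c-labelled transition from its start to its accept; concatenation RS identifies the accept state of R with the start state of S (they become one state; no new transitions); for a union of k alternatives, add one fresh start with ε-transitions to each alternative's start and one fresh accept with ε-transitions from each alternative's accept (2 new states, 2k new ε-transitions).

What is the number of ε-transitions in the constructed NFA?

10

Building bottom-up:
Each of the 7 symbol leaves contributes 0 ε-transitions.
  db — 0 ε-transitions
  bb — 0 ε-transitions
  db | bb | a — 6 ε-transitions
  (db | bb | a)d — 6 ε-transitions
  (db | bb | a)d | b — 10 ε-transitions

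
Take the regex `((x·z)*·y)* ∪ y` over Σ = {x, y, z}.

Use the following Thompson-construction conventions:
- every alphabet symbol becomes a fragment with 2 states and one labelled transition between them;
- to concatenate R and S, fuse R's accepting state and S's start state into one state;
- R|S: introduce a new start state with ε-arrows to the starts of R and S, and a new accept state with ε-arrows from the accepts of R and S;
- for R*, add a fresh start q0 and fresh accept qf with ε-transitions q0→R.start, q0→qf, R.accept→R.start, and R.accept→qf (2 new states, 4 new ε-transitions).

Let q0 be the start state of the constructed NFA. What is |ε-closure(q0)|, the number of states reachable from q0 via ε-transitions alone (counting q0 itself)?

8

Let C(F) = |ε-closure(F.start)| within fragment F, and note whether F accepts ε. Symbol fragments have C = 1 and do not accept ε. Then:
  x·z — |closure| equals the left operand's closure size = 1 (its accept is not ε-reachable, so the closure stops there)
  (x·z)* — the star's fresh start ε-reaches both the body's start and the fresh accept: |closure| = 2 + 1 = 3
  (x·z)*·y — |closure| = 3 + (1−1) = 3 (closure spills across the concat boundary because the left factor accepts ε)
  ((x·z)*·y)* — new start has ε-edges to the inner start and to the new accept, so |closure| = 2 + 3 = 5
  ((x·z)*·y)* ∪ y — new start ε-reaches every alternative's start; at least one alternative accepts ε, so the union's new accept is reached too: |closure| = 1 + 5 + 1 + 1 = 8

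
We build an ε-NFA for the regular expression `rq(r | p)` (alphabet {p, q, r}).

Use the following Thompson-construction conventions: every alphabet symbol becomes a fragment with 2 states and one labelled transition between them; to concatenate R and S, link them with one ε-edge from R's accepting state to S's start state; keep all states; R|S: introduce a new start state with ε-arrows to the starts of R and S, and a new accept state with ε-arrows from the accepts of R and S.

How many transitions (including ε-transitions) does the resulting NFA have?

10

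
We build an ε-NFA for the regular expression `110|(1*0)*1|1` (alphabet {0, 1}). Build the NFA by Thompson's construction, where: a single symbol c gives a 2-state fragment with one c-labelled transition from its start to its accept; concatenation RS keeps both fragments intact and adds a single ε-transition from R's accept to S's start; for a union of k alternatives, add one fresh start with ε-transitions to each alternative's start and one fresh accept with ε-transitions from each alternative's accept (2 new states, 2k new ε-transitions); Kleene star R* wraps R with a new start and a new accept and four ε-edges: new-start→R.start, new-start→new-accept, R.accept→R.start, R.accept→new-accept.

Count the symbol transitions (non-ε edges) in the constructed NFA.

7

Bottom-up over the parse tree:
Each of the 7 symbol leaves contributes exactly 1 symbol transition.
  110 : 3 symbol transitions
  1* : 1 symbol transition
  1*0 : 2 symbol transitions
  (1*0)* : 2 symbol transitions
  (1*0)*1 : 3 symbol transitions
  110|(1*0)*1|1 : 7 symbol transitions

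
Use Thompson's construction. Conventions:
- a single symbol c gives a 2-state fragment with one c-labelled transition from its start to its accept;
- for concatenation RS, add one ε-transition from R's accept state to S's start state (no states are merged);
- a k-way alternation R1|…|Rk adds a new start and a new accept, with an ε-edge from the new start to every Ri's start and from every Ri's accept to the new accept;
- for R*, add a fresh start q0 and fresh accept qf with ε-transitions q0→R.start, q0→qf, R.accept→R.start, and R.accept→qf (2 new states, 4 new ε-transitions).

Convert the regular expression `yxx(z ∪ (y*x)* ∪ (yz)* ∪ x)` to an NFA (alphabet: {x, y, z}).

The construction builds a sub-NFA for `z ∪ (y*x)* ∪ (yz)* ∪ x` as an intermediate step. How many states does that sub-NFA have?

Fragment for `z ∪ (y*x)* ∪ (yz)* ∪ x`:
Each of the 6 symbol leaves contributes a 2-state fragment.
  y* = 4 states
  y*x = 6 states
  (y*x)* = 8 states
  yz = 4 states
  (yz)* = 6 states
  z ∪ (y*x)* ∪ (yz)* ∪ x = 20 states

20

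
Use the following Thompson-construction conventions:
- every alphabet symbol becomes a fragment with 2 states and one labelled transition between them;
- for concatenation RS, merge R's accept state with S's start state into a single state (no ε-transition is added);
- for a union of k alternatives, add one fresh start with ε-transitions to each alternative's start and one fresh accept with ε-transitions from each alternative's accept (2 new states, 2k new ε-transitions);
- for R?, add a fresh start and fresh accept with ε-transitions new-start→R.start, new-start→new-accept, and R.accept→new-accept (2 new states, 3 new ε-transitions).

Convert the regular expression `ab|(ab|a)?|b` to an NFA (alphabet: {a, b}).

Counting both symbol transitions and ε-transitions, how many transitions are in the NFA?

Per subexpression:
Each of the 6 symbol leaves contributes 1 transition (1 symbol, 0 ε).
  ab — 2 transitions (2 symbol, 0 ε)
  ab — 2 transitions (2 symbol, 0 ε)
  ab|a — 7 transitions (3 symbol, 4 ε)
  (ab|a)? — 10 transitions (3 symbol, 7 ε)
  ab|(ab|a)?|b — 19 transitions (6 symbol, 13 ε)

19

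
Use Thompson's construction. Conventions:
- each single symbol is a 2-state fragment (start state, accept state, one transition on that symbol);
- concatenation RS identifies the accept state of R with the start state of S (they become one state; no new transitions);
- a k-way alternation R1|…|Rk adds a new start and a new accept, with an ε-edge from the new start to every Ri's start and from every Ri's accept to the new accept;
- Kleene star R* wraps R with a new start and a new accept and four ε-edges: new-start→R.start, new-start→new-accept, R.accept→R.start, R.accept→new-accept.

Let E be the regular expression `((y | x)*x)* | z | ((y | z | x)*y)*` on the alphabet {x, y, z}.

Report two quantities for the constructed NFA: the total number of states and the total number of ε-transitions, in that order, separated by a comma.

Per subexpression:
Each of the 8 symbol leaves contributes 2 states and 0 ε-transitions.
  y | x = 6 states, 4 ε-transitions
  (y | x)* = 8 states, 8 ε-transitions
  (y | x)*x = 9 states, 8 ε-transitions
  ((y | x)*x)* = 11 states, 12 ε-transitions
  y | z | x = 8 states, 6 ε-transitions
  (y | z | x)* = 10 states, 10 ε-transitions
  (y | z | x)*y = 11 states, 10 ε-transitions
  ((y | z | x)*y)* = 13 states, 14 ε-transitions
  ((y | x)*x)* | z | ((y | z | x)*y)* = 28 states, 32 ε-transitions

28, 32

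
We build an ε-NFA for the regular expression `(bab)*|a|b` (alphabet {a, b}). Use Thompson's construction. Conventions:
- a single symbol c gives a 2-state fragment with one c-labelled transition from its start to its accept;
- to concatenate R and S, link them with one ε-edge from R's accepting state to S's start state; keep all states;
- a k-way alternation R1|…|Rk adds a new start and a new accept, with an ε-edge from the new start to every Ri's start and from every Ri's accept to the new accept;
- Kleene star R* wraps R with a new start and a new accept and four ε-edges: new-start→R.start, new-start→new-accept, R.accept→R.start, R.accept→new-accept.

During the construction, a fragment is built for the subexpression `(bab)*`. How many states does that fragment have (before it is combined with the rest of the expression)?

Fragment for `(bab)*`:
Each of the 3 symbol leaves contributes a 2-state fragment.
  bab → 6 states
  (bab)* → 8 states

8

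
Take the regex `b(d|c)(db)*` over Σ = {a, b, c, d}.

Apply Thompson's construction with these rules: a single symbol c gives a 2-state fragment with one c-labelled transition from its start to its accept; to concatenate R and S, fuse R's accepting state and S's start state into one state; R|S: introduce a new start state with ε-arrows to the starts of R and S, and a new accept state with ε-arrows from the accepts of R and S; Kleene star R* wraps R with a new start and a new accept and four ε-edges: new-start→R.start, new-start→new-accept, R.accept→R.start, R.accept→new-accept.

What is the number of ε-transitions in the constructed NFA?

Per subexpression:
Each of the 5 symbol leaves contributes 0 ε-transitions.
  d|c → 4 ε-transitions
  db → 0 ε-transitions
  (db)* → 4 ε-transitions
  b(d|c)(db)* → 8 ε-transitions

8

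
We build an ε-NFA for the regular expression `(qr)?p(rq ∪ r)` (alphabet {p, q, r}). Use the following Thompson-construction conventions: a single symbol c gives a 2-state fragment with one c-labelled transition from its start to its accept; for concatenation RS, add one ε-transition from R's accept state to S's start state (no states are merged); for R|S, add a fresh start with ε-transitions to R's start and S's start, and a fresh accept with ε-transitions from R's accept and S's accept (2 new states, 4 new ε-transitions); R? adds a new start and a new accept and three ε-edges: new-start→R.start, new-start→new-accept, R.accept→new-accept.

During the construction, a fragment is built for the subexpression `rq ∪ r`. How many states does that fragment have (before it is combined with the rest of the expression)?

Fragment for `rq ∪ r`:
Each of the 3 symbol leaves contributes a 2-state fragment.
  rq → 4 states
  rq ∪ r → 8 states

8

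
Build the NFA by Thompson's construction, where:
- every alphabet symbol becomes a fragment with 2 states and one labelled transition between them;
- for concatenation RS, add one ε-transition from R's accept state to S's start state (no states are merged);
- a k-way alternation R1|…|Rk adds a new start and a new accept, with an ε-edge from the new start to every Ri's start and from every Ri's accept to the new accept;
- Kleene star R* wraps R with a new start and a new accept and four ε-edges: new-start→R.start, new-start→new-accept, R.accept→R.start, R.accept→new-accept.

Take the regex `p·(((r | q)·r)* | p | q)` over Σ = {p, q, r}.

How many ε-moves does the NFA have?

Recursing over subexpressions:
Each of the 6 symbol leaves contributes 0 ε-transitions.
  r | q → 4 ε-transitions
  (r | q)·r → 5 ε-transitions
  ((r | q)·r)* → 9 ε-transitions
  ((r | q)·r)* | p | q → 15 ε-transitions
  p·(((r | q)·r)* | p | q) → 16 ε-transitions

16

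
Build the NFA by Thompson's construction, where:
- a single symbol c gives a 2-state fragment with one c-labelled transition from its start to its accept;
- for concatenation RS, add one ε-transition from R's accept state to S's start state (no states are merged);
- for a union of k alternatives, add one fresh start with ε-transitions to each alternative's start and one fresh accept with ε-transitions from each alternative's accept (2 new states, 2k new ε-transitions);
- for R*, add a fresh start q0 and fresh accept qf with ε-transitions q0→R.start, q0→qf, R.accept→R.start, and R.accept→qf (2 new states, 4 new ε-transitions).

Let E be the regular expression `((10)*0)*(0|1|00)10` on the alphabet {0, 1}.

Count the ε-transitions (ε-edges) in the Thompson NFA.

By structural recursion:
Each of the 9 symbol leaves contributes 0 ε-transitions.
  10 → 1 ε-transition
  (10)* → 5 ε-transitions
  (10)*0 → 6 ε-transitions
  ((10)*0)* → 10 ε-transitions
  00 → 1 ε-transition
  0|1|00 → 7 ε-transitions
  ((10)*0)*(0|1|00)10 → 20 ε-transitions

20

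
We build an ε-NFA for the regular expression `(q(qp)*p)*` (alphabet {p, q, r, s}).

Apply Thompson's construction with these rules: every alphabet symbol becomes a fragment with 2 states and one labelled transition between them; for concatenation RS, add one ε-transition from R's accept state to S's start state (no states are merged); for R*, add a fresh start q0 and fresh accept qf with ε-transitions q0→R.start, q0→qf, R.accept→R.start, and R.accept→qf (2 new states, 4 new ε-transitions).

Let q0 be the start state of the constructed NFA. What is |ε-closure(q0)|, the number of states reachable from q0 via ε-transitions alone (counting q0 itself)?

3

Compute the ε-closure size of each fragment's start state recursively; a symbol fragment's start has no outgoing ε-edge, so its closure is just itself (size 1).
  qp → |ε-closure| equals the left operand's closure size = 1 (its accept is not ε-reachable, so the closure stops there)
  (qp)* → the star's fresh start ε-reaches both the body's start and the fresh accept: |ε-closure| = 2 + 1 = 3
  q(qp)*p → same as the first factor's closure: |ε-closure| = 1
  (q(qp)*p)* → the star's fresh start ε-reaches both the body's start and the fresh accept: |ε-closure| = 2 + 1 = 3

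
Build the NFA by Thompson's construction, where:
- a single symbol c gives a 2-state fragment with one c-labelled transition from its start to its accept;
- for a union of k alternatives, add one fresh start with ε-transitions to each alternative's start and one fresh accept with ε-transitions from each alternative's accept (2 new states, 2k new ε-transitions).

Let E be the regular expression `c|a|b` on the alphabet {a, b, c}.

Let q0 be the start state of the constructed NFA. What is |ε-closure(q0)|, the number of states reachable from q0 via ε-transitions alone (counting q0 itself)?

Work bottom-up. For each fragment F, track |ε-closure(F.start)| and whether F's accept lies in that closure (i.e. whether F accepts ε). A single-symbol fragment has closure size 1 and does not accept ε.
  c|a|b : new start ε-reaches every alternative's start; none of them accept ε, so the new accept is not reached: |ε-closure| = 1 + 1 + 1 + 1 = 4

4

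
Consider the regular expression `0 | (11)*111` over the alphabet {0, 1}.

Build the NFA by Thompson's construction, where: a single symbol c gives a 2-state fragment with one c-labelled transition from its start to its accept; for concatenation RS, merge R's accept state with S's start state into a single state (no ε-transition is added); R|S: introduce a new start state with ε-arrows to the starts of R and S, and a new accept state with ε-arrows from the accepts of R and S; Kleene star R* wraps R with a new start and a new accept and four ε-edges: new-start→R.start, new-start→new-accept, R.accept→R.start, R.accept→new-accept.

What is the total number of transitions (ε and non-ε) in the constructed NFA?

Building bottom-up:
Each of the 6 symbol leaves contributes 1 transition (1 symbol, 0 ε).
  11 : 2 transitions (2 symbol, 0 ε)
  (11)* : 6 transitions (2 symbol, 4 ε)
  (11)*111 : 9 transitions (5 symbol, 4 ε)
  0 | (11)*111 : 14 transitions (6 symbol, 8 ε)

14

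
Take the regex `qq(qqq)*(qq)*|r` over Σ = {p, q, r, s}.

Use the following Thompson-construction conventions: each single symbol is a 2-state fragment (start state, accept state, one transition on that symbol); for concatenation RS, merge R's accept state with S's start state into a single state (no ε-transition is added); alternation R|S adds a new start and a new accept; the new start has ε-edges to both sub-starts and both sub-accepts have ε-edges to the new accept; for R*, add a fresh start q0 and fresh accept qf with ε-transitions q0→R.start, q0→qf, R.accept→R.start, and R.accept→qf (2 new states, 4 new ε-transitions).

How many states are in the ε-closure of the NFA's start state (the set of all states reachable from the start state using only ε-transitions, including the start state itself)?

3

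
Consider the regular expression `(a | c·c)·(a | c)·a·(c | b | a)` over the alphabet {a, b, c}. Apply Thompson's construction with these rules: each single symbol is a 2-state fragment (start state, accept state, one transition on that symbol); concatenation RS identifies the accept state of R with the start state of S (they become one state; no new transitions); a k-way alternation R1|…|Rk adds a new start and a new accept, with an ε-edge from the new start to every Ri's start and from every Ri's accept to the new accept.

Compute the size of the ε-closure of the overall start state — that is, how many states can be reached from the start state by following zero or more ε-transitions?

3

Compute the ε-closure size of each fragment's start state recursively; a symbol fragment's start has no outgoing ε-edge, so its closure is just itself (size 1).
  c·c — |ε-closure| equals the left operand's closure size = 1 (its accept is not ε-reachable, so the closure stops there)
  a | c·c — |ε-closure| = 1 + 1 + 1 = 3 (the new accept is not ε-reachable since no branch accepts ε)
  a | c — new start ε-reaches every alternative's start; none of them accept ε, so the new accept is not reached: |ε-closure| = 1 + 1 + 1 = 3
  c | b | a — |ε-closure| = 1 + 1 + 1 + 1 = 4 (the new accept is not ε-reachable since no branch accepts ε)
  (a | c·c)·(a | c)·a·(c | b | a) — |ε-closure| equals the left operand's closure size = 3 (its accept is not ε-reachable, so the closure stops there)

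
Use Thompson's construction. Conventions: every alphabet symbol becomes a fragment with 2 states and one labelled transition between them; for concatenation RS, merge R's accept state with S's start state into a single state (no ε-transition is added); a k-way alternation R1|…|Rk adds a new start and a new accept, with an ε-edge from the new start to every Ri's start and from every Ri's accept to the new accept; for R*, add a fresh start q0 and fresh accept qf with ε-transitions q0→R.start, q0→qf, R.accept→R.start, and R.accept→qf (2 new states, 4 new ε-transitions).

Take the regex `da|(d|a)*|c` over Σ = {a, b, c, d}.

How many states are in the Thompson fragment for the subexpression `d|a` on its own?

Fragment for `d|a`:
Each of the 2 symbol leaves contributes a 2-state fragment.
  d|a : 6 states

6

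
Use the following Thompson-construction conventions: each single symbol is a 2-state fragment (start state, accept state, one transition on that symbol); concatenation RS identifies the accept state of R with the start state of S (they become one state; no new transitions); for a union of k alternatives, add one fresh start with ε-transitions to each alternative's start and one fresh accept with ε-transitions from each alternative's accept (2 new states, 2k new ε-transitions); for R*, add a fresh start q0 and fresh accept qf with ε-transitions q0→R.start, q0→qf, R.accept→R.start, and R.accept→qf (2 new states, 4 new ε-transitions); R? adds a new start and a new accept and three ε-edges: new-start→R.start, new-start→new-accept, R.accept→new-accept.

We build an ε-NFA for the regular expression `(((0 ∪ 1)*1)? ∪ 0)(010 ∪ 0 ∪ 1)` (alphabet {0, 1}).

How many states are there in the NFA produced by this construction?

Recursing over subexpressions:
Each of the 9 symbol leaves contributes a 2-state fragment.
  0 ∪ 1 — 6 states
  (0 ∪ 1)* — 8 states
  (0 ∪ 1)*1 — 9 states
  ((0 ∪ 1)*1)? — 11 states
  ((0 ∪ 1)*1)? ∪ 0 — 15 states
  010 — 4 states
  010 ∪ 0 ∪ 1 — 10 states
  (((0 ∪ 1)*1)? ∪ 0)(010 ∪ 0 ∪ 1) — 24 states

24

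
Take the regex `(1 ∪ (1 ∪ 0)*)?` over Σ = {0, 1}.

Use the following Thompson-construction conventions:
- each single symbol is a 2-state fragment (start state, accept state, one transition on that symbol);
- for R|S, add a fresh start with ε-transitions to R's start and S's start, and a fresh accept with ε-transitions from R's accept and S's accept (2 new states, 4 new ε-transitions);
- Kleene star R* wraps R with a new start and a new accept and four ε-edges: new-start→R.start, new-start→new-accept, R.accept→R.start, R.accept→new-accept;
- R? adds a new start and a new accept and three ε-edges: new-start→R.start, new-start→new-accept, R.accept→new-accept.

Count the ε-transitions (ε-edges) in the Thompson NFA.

Bottom-up over the parse tree:
Each of the 3 symbol leaves contributes 0 ε-transitions.
  1 ∪ 0 : 4 ε-transitions
  (1 ∪ 0)* : 8 ε-transitions
  1 ∪ (1 ∪ 0)* : 12 ε-transitions
  (1 ∪ (1 ∪ 0)*)? : 15 ε-transitions

15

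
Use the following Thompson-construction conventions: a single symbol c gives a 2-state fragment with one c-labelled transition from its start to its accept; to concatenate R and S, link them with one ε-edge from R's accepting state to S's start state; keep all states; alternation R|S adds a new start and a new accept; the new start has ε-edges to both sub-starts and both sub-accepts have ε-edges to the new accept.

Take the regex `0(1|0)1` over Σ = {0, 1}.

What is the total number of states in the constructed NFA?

10

Building bottom-up:
Each of the 4 symbol leaves contributes a 2-state fragment.
  1|0 → 6 states
  0(1|0)1 → 10 states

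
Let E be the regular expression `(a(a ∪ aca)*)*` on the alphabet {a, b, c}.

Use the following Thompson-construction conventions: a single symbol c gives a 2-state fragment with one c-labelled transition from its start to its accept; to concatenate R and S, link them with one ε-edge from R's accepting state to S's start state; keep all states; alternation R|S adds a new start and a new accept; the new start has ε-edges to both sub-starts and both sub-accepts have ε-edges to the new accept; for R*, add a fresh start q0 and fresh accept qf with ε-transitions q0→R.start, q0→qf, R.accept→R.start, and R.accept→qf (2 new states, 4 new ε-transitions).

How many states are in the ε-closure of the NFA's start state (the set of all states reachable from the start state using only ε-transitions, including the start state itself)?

Work bottom-up. For each fragment F, track |ε-closure(F.start)| and whether F's accept lies in that closure (i.e. whether F accepts ε). A single-symbol fragment has closure size 1 and does not accept ε.
  aca — same as the first factor's closure: C = 1
  a ∪ aca — C = 1 + 1 + 1 = 3 (the new accept is not ε-reachable since no branch accepts ε)
  (a ∪ aca)* — the star's fresh start ε-reaches both the body's start and the fresh accept: C = 2 + 3 = 5
  a(a ∪ aca)* — C equals the left operand's closure size = 1 (its accept is not ε-reachable, so the closure stops there)
  (a(a ∪ aca)*)* — new start has ε-edges to the inner start and to the new accept, so C = 2 + 1 = 3

3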